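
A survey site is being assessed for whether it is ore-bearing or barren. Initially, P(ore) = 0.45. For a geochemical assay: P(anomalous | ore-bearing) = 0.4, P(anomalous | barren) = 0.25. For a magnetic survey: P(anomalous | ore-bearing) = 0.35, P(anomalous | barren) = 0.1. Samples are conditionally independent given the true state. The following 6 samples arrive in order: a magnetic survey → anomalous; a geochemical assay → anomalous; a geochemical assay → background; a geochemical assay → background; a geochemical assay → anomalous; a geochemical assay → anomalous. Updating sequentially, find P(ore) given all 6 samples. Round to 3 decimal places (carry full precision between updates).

0.882

After a magnetic survey='anomalous': P(ore) = 0.35·0.4500 / (0.35·0.4500 + 0.1·0.5500) ≈ 0.7412
After a geochemical assay='anomalous': P(ore) = 0.4·0.7412 / (0.4·0.7412 + 0.25·0.2588) ≈ 0.8208
After a geochemical assay='background': P(ore) = 0.6·0.8208 / (0.6·0.8208 + 0.75·0.1792) ≈ 0.7857
After a geochemical assay='background': P(ore) = 0.6·0.7857 / (0.6·0.7857 + 0.75·0.2143) ≈ 0.7457
After a geochemical assay='anomalous': P(ore) = 0.4·0.7457 / (0.4·0.7457 + 0.25·0.2543) ≈ 0.8243
After a geochemical assay='anomalous': P(ore) = 0.4·0.8243 / (0.4·0.8243 + 0.25·0.1757) ≈ 0.8824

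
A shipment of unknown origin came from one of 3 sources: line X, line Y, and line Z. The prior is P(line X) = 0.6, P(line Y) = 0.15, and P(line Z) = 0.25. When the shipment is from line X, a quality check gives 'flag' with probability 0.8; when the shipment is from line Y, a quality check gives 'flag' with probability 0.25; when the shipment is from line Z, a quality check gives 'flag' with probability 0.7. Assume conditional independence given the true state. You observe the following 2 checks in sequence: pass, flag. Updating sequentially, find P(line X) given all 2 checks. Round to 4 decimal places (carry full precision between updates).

Each posterior becomes the prior for the next update.
After 'pass': normaliser = 0.2·0.6000 + 0.75·0.1500 + 0.3·0.2500; P(line X) ≈ 0.3902, P(line Y) ≈ 0.3659, P(line Z) ≈ 0.2439
After 'flag': normaliser = 0.8·0.3902 + 0.25·0.3659 + 0.7·0.2439; P(line X) ≈ 0.5435, P(line Y) ≈ 0.1592, P(line Z) ≈ 0.2972

0.5435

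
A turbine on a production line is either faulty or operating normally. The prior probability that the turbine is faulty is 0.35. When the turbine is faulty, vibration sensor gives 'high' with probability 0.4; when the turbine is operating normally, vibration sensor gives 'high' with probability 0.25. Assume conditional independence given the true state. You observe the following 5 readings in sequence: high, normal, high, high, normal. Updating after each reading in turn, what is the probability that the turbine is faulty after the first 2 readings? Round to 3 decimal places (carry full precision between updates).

After 'high': P(faulty) = 0.4·0.3500 / (0.4·0.3500 + 0.25·0.6500) ≈ 0.4628
After 'normal': P(faulty) = 0.6·0.4628 / (0.6·0.4628 + 0.75·0.5372) ≈ 0.4080

0.408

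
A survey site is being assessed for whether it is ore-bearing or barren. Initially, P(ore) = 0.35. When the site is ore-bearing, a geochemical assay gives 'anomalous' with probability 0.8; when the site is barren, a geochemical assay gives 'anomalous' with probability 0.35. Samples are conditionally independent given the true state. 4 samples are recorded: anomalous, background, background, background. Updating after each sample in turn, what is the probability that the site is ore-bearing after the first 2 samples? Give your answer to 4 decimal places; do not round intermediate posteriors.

After 'anomalous': P(ore) = 0.8·0.3500 / (0.8·0.3500 + 0.35·0.6500) ≈ 0.5517
After 'background': P(ore) = 0.2·0.5517 / (0.2·0.5517 + 0.65·0.4483) ≈ 0.2747

0.2747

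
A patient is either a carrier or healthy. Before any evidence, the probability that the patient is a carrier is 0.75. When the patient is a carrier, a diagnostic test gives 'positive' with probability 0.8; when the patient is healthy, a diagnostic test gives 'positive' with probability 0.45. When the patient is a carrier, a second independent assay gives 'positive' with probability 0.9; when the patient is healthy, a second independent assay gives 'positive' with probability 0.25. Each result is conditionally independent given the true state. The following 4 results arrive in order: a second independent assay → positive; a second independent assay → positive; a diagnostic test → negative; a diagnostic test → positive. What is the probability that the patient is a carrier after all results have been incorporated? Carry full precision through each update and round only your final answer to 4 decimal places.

0.9617

After a second independent assay='positive': P(carrier) = 0.9·0.7500 / (0.9·0.7500 + 0.25·0.2500) ≈ 0.9153
After a second independent assay='positive': P(carrier) = 0.9·0.9153 / (0.9·0.9153 + 0.25·0.0847) ≈ 0.9749
After a diagnostic test='negative': P(carrier) = 0.2·0.9749 / (0.2·0.9749 + 0.55·0.0251) ≈ 0.9339
After a diagnostic test='positive': P(carrier) = 0.8·0.9339 / (0.8·0.9339 + 0.45·0.0661) ≈ 0.9617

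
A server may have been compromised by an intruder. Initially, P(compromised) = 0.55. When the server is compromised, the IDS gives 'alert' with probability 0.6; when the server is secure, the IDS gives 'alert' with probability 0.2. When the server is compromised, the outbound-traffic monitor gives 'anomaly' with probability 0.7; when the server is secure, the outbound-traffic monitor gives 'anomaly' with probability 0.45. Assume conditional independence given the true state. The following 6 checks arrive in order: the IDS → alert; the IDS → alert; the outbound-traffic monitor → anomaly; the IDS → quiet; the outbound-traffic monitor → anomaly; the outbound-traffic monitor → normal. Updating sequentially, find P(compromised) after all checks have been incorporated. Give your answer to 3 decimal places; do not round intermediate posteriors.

Each posterior becomes the prior for the next update.
After the IDS='alert': P(compromised) = 0.6·0.5500 / (0.6·0.5500 + 0.2·0.4500) ≈ 0.7857
After the IDS='alert': P(compromised) = 0.6·0.7857 / (0.6·0.7857 + 0.2·0.2143) ≈ 0.9167
After the outbound-traffic monitor='anomaly': P(compromised) = 0.7·0.9167 / (0.7·0.9167 + 0.45·0.0833) ≈ 0.9448
After the IDS='quiet': P(compromised) = 0.4·0.9448 / (0.4·0.9448 + 0.8·0.0552) ≈ 0.8953
After the outbound-traffic monitor='anomaly': P(compromised) = 0.7·0.8953 / (0.7·0.8953 + 0.45·0.1047) ≈ 0.9301
After the outbound-traffic monitor='normal': P(compromised) = 0.3·0.9301 / (0.3·0.9301 + 0.55·0.0699) ≈ 0.8789

0.879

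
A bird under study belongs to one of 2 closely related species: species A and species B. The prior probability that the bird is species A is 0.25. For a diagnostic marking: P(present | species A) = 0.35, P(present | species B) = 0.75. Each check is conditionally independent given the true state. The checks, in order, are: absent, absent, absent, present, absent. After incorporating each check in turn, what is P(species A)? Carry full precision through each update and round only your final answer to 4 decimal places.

Each posterior becomes the prior for the next update.
After 'absent': P(species A) = 0.65·0.2500 / (0.65·0.2500 + 0.25·0.7500) ≈ 0.4643
After 'absent': P(species A) = 0.65·0.4643 / (0.65·0.4643 + 0.25·0.5357) ≈ 0.6926
After 'absent': P(species A) = 0.65·0.6926 / (0.65·0.6926 + 0.25·0.3074) ≈ 0.8542
After 'present': P(species A) = 0.35·0.8542 / (0.35·0.8542 + 0.75·0.1458) ≈ 0.7322
After 'absent': P(species A) = 0.65·0.7322 / (0.65·0.7322 + 0.25·0.2678) ≈ 0.8767

0.8767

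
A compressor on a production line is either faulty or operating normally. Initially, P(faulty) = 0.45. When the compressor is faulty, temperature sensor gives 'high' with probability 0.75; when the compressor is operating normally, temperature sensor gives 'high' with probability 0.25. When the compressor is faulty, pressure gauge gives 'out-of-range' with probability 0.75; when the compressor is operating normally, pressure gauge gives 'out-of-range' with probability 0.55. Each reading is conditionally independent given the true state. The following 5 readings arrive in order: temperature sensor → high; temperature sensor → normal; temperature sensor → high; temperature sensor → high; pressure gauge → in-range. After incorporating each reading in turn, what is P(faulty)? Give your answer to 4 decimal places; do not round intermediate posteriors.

0.8036

After temperature sensor='high': P(faulty) = 0.75·0.4500 / (0.75·0.4500 + 0.25·0.5500) ≈ 0.7105
After temperature sensor='normal': P(faulty) = 0.25·0.7105 / (0.25·0.7105 + 0.75·0.2895) ≈ 0.4500
After temperature sensor='high': P(faulty) = 0.75·0.4500 / (0.75·0.4500 + 0.25·0.5500) ≈ 0.7105
After temperature sensor='high': P(faulty) = 0.75·0.7105 / (0.75·0.7105 + 0.25·0.2895) ≈ 0.8804
After pressure gauge='in-range': P(faulty) = 0.25·0.8804 / (0.25·0.8804 + 0.45·0.1196) ≈ 0.8036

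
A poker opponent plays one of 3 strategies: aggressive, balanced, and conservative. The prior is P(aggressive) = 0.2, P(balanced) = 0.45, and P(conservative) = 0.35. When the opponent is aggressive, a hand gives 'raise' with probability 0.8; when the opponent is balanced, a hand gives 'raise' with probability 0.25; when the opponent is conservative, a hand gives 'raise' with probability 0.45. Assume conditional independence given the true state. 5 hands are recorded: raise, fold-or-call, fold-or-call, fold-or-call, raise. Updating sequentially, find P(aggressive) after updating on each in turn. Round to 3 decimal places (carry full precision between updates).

0.041

Apply Bayes' rule sequentially, carrying P(aggressive) forward.
After 'raise': normaliser = 0.8·0.2000 + 0.25·0.4500 + 0.45·0.3500; P(aggressive) ≈ 0.3721, P(balanced) ≈ 0.2616, P(conservative) ≈ 0.3663
After 'fold-or-call': normaliser = 0.2·0.3721 + 0.75·0.2616 + 0.55·0.3663; P(aggressive) ≈ 0.1576, P(balanced) ≈ 0.4156, P(conservative) ≈ 0.4267
After 'fold-or-call': normaliser = 0.2·0.1576 + 0.75·0.4156 + 0.55·0.4267; P(aggressive) ≈ 0.0545, P(balanced) ≈ 0.5394, P(conservative) ≈ 0.4061
After 'fold-or-call': normaliser = 0.2·0.0545 + 0.75·0.5394 + 0.55·0.4061; P(aggressive) ≈ 0.0171, P(balanced) ≈ 0.6333, P(conservative) ≈ 0.3496
After 'raise': normaliser = 0.8·0.0171 + 0.25·0.6333 + 0.45·0.3496; P(aggressive) ≈ 0.0415, P(balanced) ≈ 0.4807, P(conservative) ≈ 0.4778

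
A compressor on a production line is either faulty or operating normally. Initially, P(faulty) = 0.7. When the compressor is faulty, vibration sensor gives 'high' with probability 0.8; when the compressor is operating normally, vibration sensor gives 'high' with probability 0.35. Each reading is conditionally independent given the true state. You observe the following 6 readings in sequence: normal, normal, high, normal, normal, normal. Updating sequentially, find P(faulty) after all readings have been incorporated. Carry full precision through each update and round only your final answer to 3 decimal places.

After 'normal': P(faulty) = 0.2·0.7000 / (0.2·0.7000 + 0.65·0.3000) ≈ 0.4179
After 'normal': P(faulty) = 0.2·0.4179 / (0.2·0.4179 + 0.65·0.5821) ≈ 0.1809
After 'high': P(faulty) = 0.8·0.1809 / (0.8·0.1809 + 0.35·0.8191) ≈ 0.3355
After 'normal': P(faulty) = 0.2·0.3355 / (0.2·0.3355 + 0.65·0.6645) ≈ 0.1345
After 'normal': P(faulty) = 0.2·0.1345 / (0.2·0.1345 + 0.65·0.8655) ≈ 0.0456
After 'normal': P(faulty) = 0.2·0.0456 / (0.2·0.0456 + 0.65·0.9544) ≈ 0.0145

0.014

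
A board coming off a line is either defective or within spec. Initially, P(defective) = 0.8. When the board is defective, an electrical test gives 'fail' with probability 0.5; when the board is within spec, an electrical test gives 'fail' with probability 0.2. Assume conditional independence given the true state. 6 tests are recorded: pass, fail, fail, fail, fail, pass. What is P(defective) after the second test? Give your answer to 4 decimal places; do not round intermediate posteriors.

0.8621

Apply Bayes' rule sequentially, carrying P(defective) forward.
After 'pass': P(defective) = 0.5·0.8000 / (0.5·0.8000 + 0.8·0.2000) ≈ 0.7143
After 'fail': P(defective) = 0.5·0.7143 / (0.5·0.7143 + 0.2·0.2857) ≈ 0.8621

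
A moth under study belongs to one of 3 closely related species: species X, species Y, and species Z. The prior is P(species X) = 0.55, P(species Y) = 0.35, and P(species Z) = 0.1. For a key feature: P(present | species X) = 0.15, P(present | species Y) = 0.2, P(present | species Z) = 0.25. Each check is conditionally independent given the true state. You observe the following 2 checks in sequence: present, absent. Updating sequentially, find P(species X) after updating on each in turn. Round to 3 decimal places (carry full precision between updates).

0.484

After 'present': normaliser = 0.15·0.5500 + 0.2·0.3500 + 0.25·0.1000; P(species X) ≈ 0.4648, P(species Y) ≈ 0.3944, P(species Z) ≈ 0.1408
After 'absent': normaliser = 0.85·0.4648 + 0.8·0.3944 + 0.75·0.1408; P(species X) ≈ 0.4840, P(species Y) ≈ 0.3865, P(species Z) ≈ 0.1294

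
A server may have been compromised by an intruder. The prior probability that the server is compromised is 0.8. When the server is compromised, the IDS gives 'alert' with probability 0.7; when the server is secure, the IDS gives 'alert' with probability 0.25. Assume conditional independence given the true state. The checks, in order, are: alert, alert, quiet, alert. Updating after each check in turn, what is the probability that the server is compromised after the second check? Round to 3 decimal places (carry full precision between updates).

0.969

After 'alert': P(compromised) = 0.7·0.8000 / (0.7·0.8000 + 0.25·0.2000) ≈ 0.9180
After 'alert': P(compromised) = 0.7·0.9180 / (0.7·0.9180 + 0.25·0.0820) ≈ 0.9691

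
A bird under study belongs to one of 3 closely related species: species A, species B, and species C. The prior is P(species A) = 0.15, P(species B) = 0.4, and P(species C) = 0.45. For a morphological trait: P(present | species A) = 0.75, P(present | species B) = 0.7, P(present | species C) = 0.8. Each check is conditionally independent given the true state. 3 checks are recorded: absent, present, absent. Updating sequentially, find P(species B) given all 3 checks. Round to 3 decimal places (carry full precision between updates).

0.540

After 'absent': normaliser = 0.25·0.1500 + 0.3·0.4000 + 0.2·0.4500; P(species A) ≈ 0.1515, P(species B) ≈ 0.4848, P(species C) ≈ 0.3636
After 'present': normaliser = 0.75·0.1515 + 0.7·0.4848 + 0.8·0.3636; P(species A) ≈ 0.1527, P(species B) ≈ 0.4562, P(species C) ≈ 0.3910
After 'absent': normaliser = 0.25·0.1527 + 0.3·0.4562 + 0.2·0.3910; P(species A) ≈ 0.1508, P(species B) ≈ 0.5404, P(species C) ≈ 0.3088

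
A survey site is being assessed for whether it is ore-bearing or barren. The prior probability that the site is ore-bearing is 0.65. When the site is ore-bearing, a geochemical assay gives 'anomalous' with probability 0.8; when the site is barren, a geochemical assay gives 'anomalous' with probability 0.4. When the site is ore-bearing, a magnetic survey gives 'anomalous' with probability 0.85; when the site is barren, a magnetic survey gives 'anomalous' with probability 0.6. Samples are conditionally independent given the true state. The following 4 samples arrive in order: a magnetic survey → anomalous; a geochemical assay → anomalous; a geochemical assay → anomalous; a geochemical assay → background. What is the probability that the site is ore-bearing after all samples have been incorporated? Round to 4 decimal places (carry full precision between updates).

After a magnetic survey='anomalous': P(ore) = 0.85·0.6500 / (0.85·0.6500 + 0.6·0.3500) ≈ 0.7246
After a geochemical assay='anomalous': P(ore) = 0.8·0.7246 / (0.8·0.7246 + 0.4·0.2754) ≈ 0.8403
After a geochemical assay='anomalous': P(ore) = 0.8·0.8403 / (0.8·0.8403 + 0.4·0.1597) ≈ 0.9132
After a geochemical assay='background': P(ore) = 0.2·0.9132 / (0.2·0.9132 + 0.6·0.0868) ≈ 0.7782

0.7782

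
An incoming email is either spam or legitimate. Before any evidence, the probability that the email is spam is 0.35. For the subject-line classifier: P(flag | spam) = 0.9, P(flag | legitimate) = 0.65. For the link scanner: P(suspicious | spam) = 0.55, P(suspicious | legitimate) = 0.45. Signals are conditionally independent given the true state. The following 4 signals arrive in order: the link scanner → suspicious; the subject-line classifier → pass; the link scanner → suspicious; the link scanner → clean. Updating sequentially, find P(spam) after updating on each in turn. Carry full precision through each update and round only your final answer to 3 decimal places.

0.158

After the link scanner='suspicious': P(spam) = 0.55·0.3500 / (0.55·0.3500 + 0.45·0.6500) ≈ 0.3969
After the subject-line classifier='pass': P(spam) = 0.1·0.3969 / (0.1·0.3969 + 0.35·0.6031) ≈ 0.1583
After the link scanner='suspicious': P(spam) = 0.55·0.1583 / (0.55·0.1583 + 0.45·0.8417) ≈ 0.1869
After the link scanner='clean': P(spam) = 0.45·0.1869 / (0.45·0.1869 + 0.55·0.8131) ≈ 0.1583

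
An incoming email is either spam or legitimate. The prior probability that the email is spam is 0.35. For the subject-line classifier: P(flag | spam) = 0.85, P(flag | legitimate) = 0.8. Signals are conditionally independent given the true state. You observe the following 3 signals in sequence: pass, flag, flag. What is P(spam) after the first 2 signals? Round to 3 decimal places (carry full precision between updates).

After 'pass': P(spam) = 0.15·0.3500 / (0.15·0.3500 + 0.2·0.6500) ≈ 0.2877
After 'flag': P(spam) = 0.85·0.2877 / (0.85·0.2877 + 0.8·0.7123) ≈ 0.3003

0.300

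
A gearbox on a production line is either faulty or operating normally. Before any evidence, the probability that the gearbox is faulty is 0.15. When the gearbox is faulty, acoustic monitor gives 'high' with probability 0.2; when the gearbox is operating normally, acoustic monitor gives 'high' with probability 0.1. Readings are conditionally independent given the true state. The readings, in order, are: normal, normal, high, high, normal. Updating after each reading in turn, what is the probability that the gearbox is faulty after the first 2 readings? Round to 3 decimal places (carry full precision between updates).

0.122

After 'normal': P(faulty) = 0.8·0.1500 / (0.8·0.1500 + 0.9·0.8500) ≈ 0.1356
After 'normal': P(faulty) = 0.8·0.1356 / (0.8·0.1356 + 0.9·0.8644) ≈ 0.1224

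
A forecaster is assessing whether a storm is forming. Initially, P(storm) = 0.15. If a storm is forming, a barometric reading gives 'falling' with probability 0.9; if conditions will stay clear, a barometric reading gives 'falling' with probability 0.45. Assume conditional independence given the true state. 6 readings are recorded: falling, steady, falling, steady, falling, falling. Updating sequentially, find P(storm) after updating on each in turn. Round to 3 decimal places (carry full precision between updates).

0.085

After 'falling': P(storm) = 0.9·0.1500 / (0.9·0.1500 + 0.45·0.8500) ≈ 0.2609
After 'steady': P(storm) = 0.1·0.2609 / (0.1·0.2609 + 0.55·0.7391) ≈ 0.0603
After 'falling': P(storm) = 0.9·0.0603 / (0.9·0.0603 + 0.45·0.9397) ≈ 0.1137
After 'steady': P(storm) = 0.1·0.1137 / (0.1·0.1137 + 0.55·0.8863) ≈ 0.0228
After 'falling': P(storm) = 0.9·0.0228 / (0.9·0.0228 + 0.45·0.9772) ≈ 0.0446
After 'falling': P(storm) = 0.9·0.0446 / (0.9·0.0446 + 0.45·0.9554) ≈ 0.0854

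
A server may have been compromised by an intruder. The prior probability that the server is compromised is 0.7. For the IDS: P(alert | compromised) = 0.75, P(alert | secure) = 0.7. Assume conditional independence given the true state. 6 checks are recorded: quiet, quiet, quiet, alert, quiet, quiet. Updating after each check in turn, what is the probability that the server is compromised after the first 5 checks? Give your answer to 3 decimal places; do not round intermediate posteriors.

0.547

After 'quiet': P(compromised) = 0.25·0.7000 / (0.25·0.7000 + 0.3·0.3000) ≈ 0.6604
After 'quiet': P(compromised) = 0.25·0.6604 / (0.25·0.6604 + 0.3·0.3396) ≈ 0.6184
After 'quiet': P(compromised) = 0.25·0.6184 / (0.25·0.6184 + 0.3·0.3816) ≈ 0.5745
After 'alert': P(compromised) = 0.75·0.5745 / (0.75·0.5745 + 0.7·0.4255) ≈ 0.5913
After 'quiet': P(compromised) = 0.25·0.5913 / (0.25·0.5913 + 0.3·0.4087) ≈ 0.5466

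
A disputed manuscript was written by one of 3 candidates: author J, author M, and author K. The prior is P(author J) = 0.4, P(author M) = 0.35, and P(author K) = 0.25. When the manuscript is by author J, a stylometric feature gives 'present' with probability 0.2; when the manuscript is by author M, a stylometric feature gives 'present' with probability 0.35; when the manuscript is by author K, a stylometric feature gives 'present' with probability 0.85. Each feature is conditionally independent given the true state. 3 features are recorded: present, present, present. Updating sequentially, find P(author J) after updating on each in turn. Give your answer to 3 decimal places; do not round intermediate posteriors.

After 'present': normaliser = 0.2·0.4000 + 0.35·0.3500 + 0.85·0.2500; P(author J) ≈ 0.1928, P(author M) ≈ 0.2952, P(author K) ≈ 0.5120
After 'present': normaliser = 0.2·0.1928 + 0.35·0.2952 + 0.85·0.5120; P(author J) ≈ 0.0668, P(author M) ≈ 0.1790, P(author K) ≈ 0.7542
After 'present': normaliser = 0.2·0.0668 + 0.35·0.1790 + 0.85·0.7542; P(author J) ≈ 0.0186, P(author M) ≈ 0.0874, P(author K) ≈ 0.8940

0.019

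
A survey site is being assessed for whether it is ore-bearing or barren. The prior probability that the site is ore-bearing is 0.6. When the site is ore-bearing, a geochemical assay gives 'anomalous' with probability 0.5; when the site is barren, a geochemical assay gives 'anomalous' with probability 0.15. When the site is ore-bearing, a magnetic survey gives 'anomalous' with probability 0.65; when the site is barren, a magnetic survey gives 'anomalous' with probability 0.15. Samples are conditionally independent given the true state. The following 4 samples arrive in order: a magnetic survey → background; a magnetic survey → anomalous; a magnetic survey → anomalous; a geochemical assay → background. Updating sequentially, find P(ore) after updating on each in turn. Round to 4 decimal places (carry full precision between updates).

0.8722

After a magnetic survey='background': P(ore) = 0.35·0.6000 / (0.35·0.6000 + 0.85·0.4000) ≈ 0.3818
After a magnetic survey='anomalous': P(ore) = 0.65·0.3818 / (0.65·0.3818 + 0.15·0.6182) ≈ 0.7280
After a magnetic survey='anomalous': P(ore) = 0.65·0.7280 / (0.65·0.7280 + 0.15·0.2720) ≈ 0.9206
After a geochemical assay='background': P(ore) = 0.5·0.9206 / (0.5·0.9206 + 0.85·0.0794) ≈ 0.8722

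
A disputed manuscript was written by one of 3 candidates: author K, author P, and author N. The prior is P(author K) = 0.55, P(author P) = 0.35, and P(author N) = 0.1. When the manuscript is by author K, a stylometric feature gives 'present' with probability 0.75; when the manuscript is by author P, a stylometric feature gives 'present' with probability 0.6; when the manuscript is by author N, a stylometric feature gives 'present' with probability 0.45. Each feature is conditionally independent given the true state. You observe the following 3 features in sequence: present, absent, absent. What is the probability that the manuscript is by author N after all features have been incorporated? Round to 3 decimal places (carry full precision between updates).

Each posterior becomes the prior for the next update.
After 'present': normaliser = 0.75·0.5500 + 0.6·0.3500 + 0.45·0.1000; P(author K) ≈ 0.6180, P(author P) ≈ 0.3146, P(author N) ≈ 0.0674
After 'absent': normaliser = 0.25·0.6180 + 0.4·0.3146 + 0.55·0.0674; P(author K) ≈ 0.4867, P(author P) ≈ 0.3965, P(author N) ≈ 0.1168
After 'absent': normaliser = 0.25·0.4867 + 0.4·0.3965 + 0.55·0.1168; P(author K) ≈ 0.3532, P(author P) ≈ 0.4603, P(author N) ≈ 0.1865

0.186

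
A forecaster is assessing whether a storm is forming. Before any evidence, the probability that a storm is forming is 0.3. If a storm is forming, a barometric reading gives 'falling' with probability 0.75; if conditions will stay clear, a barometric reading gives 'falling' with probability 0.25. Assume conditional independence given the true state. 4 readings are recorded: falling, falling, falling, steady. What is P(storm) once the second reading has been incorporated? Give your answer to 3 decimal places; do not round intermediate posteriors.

0.794

After 'falling': P(storm) = 0.75·0.3000 / (0.75·0.3000 + 0.25·0.7000) ≈ 0.5625
After 'falling': P(storm) = 0.75·0.5625 / (0.75·0.5625 + 0.25·0.4375) ≈ 0.7941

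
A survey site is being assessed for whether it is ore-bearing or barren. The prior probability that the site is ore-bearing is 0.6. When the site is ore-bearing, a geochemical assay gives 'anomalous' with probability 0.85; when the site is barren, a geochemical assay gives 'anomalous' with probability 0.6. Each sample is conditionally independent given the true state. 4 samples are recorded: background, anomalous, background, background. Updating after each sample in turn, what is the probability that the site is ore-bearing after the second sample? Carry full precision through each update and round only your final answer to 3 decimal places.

After 'background': P(ore) = 0.15·0.6000 / (0.15·0.6000 + 0.4·0.4000) ≈ 0.3600
After 'anomalous': P(ore) = 0.85·0.3600 / (0.85·0.3600 + 0.6·0.6400) ≈ 0.4435

0.443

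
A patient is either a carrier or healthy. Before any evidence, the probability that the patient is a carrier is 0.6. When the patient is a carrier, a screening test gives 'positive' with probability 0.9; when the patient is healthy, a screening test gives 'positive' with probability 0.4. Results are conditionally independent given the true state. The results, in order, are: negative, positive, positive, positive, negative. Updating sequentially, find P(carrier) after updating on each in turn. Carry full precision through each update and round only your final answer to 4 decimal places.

Each posterior becomes the prior for the next update.
After 'negative': P(carrier) = 0.1·0.6000 / (0.1·0.6000 + 0.6·0.4000) ≈ 0.2000
After 'positive': P(carrier) = 0.9·0.2000 / (0.9·0.2000 + 0.4·0.8000) ≈ 0.3600
After 'positive': P(carrier) = 0.9·0.3600 / (0.9·0.3600 + 0.4·0.6400) ≈ 0.5586
After 'positive': P(carrier) = 0.9·0.5586 / (0.9·0.5586 + 0.4·0.4414) ≈ 0.7401
After 'negative': P(carrier) = 0.1·0.7401 / (0.1·0.7401 + 0.6·0.2599) ≈ 0.3219

0.3219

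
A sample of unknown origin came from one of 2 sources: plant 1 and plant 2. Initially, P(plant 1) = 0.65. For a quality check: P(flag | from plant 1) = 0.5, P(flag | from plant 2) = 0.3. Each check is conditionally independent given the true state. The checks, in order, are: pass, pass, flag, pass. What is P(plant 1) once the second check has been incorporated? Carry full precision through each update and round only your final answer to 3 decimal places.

0.487

After 'pass': P(plant 1) = 0.5·0.6500 / (0.5·0.6500 + 0.7·0.3500) ≈ 0.5702
After 'pass': P(plant 1) = 0.5·0.5702 / (0.5·0.5702 + 0.7·0.4298) ≈ 0.4865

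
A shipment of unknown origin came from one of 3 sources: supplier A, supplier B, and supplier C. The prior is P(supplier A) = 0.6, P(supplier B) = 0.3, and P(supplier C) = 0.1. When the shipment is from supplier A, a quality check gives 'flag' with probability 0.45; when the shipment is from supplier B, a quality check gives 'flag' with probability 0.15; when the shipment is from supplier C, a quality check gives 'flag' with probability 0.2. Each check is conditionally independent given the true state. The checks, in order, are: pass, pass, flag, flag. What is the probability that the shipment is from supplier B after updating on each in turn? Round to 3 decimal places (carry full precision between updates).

After 'pass': normaliser = 0.55·0.6000 + 0.85·0.3000 + 0.8·0.1000; P(supplier A) ≈ 0.4962, P(supplier B) ≈ 0.3835, P(supplier C) ≈ 0.1203
After 'pass': normaliser = 0.55·0.4962 + 0.85·0.3835 + 0.8·0.1203; P(supplier A) ≈ 0.3926, P(supplier B) ≈ 0.4689, P(supplier C) ≈ 0.1385
After 'flag': normaliser = 0.45·0.3926 + 0.15·0.4689 + 0.2·0.1385; P(supplier A) ≈ 0.6432, P(supplier B) ≈ 0.2560, P(supplier C) ≈ 0.1008
After 'flag': normaliser = 0.45·0.6432 + 0.15·0.2560 + 0.2·0.1008; P(supplier A) ≈ 0.8317, P(supplier B) ≈ 0.1104, P(supplier C) ≈ 0.0579

0.110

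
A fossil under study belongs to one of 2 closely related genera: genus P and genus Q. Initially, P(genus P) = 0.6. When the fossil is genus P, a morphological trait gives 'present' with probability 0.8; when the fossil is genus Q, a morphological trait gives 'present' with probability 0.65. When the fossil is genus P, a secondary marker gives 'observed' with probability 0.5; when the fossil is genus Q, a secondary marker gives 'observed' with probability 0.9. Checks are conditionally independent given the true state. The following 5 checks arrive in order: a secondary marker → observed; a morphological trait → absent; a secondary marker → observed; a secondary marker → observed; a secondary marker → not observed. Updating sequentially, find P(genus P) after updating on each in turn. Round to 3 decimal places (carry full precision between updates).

0.424

After a secondary marker='observed': P(genus P) = 0.5·0.6000 / (0.5·0.6000 + 0.9·0.4000) ≈ 0.4545
After a morphological trait='absent': P(genus P) = 0.2·0.4545 / (0.2·0.4545 + 0.35·0.5455) ≈ 0.3226
After a secondary marker='observed': P(genus P) = 0.5·0.3226 / (0.5·0.3226 + 0.9·0.6774) ≈ 0.2092
After a secondary marker='observed': P(genus P) = 0.5·0.2092 / (0.5·0.2092 + 0.9·0.7908) ≈ 0.1281
After a secondary marker='not observed': P(genus P) = 0.5·0.1281 / (0.5·0.1281 + 0.1·0.8719) ≈ 0.4236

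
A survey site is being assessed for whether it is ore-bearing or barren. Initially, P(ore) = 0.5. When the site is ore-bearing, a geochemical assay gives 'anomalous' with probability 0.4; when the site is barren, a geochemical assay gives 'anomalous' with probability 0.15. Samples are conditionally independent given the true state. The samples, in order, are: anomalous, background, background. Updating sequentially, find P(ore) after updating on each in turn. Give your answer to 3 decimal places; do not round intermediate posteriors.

0.571

After 'anomalous': P(ore) = 0.4·0.5000 / (0.4·0.5000 + 0.15·0.5000) ≈ 0.7273
After 'background': P(ore) = 0.6·0.7273 / (0.6·0.7273 + 0.85·0.2727) ≈ 0.6531
After 'background': P(ore) = 0.6·0.6531 / (0.6·0.6531 + 0.85·0.3469) ≈ 0.5706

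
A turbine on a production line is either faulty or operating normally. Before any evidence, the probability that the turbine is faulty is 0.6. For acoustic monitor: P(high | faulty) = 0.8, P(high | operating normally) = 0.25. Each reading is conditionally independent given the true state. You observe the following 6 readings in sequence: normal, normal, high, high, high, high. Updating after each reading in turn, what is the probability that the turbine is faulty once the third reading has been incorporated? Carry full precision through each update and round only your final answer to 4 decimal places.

0.2545

After 'normal': P(faulty) = 0.2·0.6000 / (0.2·0.6000 + 0.75·0.4000) ≈ 0.2857
After 'normal': P(faulty) = 0.2·0.2857 / (0.2·0.2857 + 0.75·0.7143) ≈ 0.0964
After 'high': P(faulty) = 0.8·0.0964 / (0.8·0.0964 + 0.25·0.9036) ≈ 0.2545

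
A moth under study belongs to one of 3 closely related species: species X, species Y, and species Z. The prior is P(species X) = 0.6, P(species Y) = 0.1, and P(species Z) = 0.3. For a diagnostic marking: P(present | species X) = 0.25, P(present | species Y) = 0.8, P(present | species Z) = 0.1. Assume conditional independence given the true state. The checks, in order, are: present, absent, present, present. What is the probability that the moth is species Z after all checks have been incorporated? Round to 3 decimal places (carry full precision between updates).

After 'present': normaliser = 0.25·0.6000 + 0.8·0.1000 + 0.1·0.3000; P(species X) ≈ 0.5769, P(species Y) ≈ 0.3077, P(species Z) ≈ 0.1154
After 'absent': normaliser = 0.75·0.5769 + 0.2·0.3077 + 0.9·0.1154; P(species X) ≈ 0.7235, P(species Y) ≈ 0.1029, P(species Z) ≈ 0.1736
After 'present': normaliser = 0.25·0.7235 + 0.8·0.1029 + 0.1·0.1736; P(species X) ≈ 0.6447, P(species Y) ≈ 0.2934, P(species Z) ≈ 0.0619
After 'present': normaliser = 0.25·0.6447 + 0.8·0.2934 + 0.1·0.0619; P(species X) ≈ 0.4008, P(species Y) ≈ 0.5838, P(species Z) ≈ 0.0154

0.015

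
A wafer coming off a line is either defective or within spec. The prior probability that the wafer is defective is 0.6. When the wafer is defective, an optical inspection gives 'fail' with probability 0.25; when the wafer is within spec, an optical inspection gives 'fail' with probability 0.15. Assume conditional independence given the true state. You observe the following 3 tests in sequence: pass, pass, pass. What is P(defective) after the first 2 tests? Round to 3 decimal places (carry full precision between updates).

After 'pass': P(defective) = 0.75·0.6000 / (0.75·0.6000 + 0.85·0.4000) ≈ 0.5696
After 'pass': P(defective) = 0.75·0.5696 / (0.75·0.5696 + 0.85·0.4304) ≈ 0.5387

0.539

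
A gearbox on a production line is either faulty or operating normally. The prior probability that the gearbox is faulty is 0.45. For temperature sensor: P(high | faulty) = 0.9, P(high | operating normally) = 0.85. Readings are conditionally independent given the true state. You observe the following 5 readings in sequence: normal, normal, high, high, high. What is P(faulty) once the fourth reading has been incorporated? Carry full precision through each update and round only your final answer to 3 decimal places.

After 'normal': P(faulty) = 0.1·0.4500 / (0.1·0.4500 + 0.15·0.5500) ≈ 0.3529
After 'normal': P(faulty) = 0.1·0.3529 / (0.1·0.3529 + 0.15·0.6471) ≈ 0.2667
After 'high': P(faulty) = 0.9·0.2667 / (0.9·0.2667 + 0.85·0.7333) ≈ 0.2780
After 'high': P(faulty) = 0.9·0.2780 / (0.9·0.2780 + 0.85·0.7220) ≈ 0.2896

0.290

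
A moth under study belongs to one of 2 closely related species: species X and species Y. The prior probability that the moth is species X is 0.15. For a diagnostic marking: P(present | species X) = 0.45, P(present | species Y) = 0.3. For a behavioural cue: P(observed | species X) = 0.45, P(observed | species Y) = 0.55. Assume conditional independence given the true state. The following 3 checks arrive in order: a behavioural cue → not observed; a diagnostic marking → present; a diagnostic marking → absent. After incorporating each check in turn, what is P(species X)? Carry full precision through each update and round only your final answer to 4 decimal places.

0.2027

After a behavioural cue='not observed': P(species X) = 0.55·0.1500 / (0.55·0.1500 + 0.45·0.8500) ≈ 0.1774
After a diagnostic marking='present': P(species X) = 0.45·0.1774 / (0.45·0.1774 + 0.3·0.8226) ≈ 0.2444
After a diagnostic marking='absent': P(species X) = 0.55·0.2444 / (0.55·0.2444 + 0.7·0.7556) ≈ 0.2027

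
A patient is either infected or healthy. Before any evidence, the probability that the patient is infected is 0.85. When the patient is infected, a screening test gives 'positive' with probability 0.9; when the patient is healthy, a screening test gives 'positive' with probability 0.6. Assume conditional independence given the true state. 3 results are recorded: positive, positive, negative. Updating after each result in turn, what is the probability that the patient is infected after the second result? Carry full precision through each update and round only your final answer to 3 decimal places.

0.927

After 'positive': P(infected) = 0.9·0.8500 / (0.9·0.8500 + 0.6·0.1500) ≈ 0.8947
After 'positive': P(infected) = 0.9·0.8947 / (0.9·0.8947 + 0.6·0.1053) ≈ 0.9273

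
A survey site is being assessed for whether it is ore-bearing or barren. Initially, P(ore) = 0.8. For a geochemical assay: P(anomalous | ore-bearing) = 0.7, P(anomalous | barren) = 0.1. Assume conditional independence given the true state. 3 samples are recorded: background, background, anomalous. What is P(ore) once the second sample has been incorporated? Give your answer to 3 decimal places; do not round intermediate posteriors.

0.308

After 'background': P(ore) = 0.3·0.8000 / (0.3·0.8000 + 0.9·0.2000) ≈ 0.5714
After 'background': P(ore) = 0.3·0.5714 / (0.3·0.5714 + 0.9·0.4286) ≈ 0.3077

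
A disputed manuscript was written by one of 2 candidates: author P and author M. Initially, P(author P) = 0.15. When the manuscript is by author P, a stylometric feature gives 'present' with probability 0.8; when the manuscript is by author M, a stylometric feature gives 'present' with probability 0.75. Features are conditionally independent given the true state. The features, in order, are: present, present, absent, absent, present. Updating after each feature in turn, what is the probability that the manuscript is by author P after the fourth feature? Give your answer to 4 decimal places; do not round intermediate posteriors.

0.1139

After 'present': P(author P) = 0.8·0.1500 / (0.8·0.1500 + 0.75·0.8500) ≈ 0.1584
After 'present': P(author P) = 0.8·0.1584 / (0.8·0.1584 + 0.75·0.8416) ≈ 0.1672
After 'absent': P(author P) = 0.2·0.1672 / (0.2·0.1672 + 0.25·0.8328) ≈ 0.1384
After 'absent': P(author P) = 0.2·0.1384 / (0.2·0.1384 + 0.25·0.8616) ≈ 0.1139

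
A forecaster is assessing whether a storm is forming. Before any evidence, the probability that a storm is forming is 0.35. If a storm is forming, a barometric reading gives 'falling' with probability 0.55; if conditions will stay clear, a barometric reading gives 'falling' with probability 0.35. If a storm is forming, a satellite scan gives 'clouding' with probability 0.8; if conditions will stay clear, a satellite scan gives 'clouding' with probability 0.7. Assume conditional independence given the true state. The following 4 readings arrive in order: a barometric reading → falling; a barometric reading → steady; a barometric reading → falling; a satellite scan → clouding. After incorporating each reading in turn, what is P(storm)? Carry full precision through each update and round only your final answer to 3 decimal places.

0.513

After a barometric reading='falling': P(storm) = 0.55·0.3500 / (0.55·0.3500 + 0.35·0.6500) ≈ 0.4583
After a barometric reading='steady': P(storm) = 0.45·0.4583 / (0.45·0.4583 + 0.65·0.5417) ≈ 0.3694
After a barometric reading='falling': P(storm) = 0.55·0.3694 / (0.55·0.3694 + 0.35·0.6306) ≈ 0.4793
After a satellite scan='clouding': P(storm) = 0.8·0.4793 / (0.8·0.4793 + 0.7·0.5207) ≈ 0.5127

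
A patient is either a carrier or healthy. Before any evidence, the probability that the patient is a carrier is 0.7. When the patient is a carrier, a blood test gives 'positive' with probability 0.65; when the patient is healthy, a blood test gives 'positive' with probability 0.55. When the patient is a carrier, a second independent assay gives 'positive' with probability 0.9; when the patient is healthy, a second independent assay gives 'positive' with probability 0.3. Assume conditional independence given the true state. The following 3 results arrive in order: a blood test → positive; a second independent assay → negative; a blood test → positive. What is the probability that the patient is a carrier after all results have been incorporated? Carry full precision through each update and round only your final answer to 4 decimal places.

0.3177

Apply Bayes' rule sequentially, carrying P(carrier) forward.
After a blood test='positive': P(carrier) = 0.65·0.7000 / (0.65·0.7000 + 0.55·0.3000) ≈ 0.7339
After a second independent assay='negative': P(carrier) = 0.1·0.7339 / (0.1·0.7339 + 0.7·0.2661) ≈ 0.2826
After a blood test='positive': P(carrier) = 0.65·0.2826 / (0.65·0.2826 + 0.55·0.7174) ≈ 0.3177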